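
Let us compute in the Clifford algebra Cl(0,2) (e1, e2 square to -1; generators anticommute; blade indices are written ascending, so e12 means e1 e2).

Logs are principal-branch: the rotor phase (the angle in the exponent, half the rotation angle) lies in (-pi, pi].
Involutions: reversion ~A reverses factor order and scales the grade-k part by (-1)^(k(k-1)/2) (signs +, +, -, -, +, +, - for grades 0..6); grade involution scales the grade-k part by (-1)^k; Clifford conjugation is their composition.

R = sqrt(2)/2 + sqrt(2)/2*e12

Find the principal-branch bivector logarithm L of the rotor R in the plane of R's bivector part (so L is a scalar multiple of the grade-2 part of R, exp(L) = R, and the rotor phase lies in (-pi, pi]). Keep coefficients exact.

The scalar part of R is sqrt(2)/2, so the principal-branch rotor phase is pinned; divide the bivector part by its sine to get the unit plane — L is the phase times that plane.
Concretely: cos(phase) = sqrt(2)/2 gives phase = ±pi/4, and since phase/sin(phase) is even the sign is immaterial: L = (phase/sin(phase)) * <R>_2 = (sqrt(2)*pi/4) * <R>_2.
Answer: pi/4*e12


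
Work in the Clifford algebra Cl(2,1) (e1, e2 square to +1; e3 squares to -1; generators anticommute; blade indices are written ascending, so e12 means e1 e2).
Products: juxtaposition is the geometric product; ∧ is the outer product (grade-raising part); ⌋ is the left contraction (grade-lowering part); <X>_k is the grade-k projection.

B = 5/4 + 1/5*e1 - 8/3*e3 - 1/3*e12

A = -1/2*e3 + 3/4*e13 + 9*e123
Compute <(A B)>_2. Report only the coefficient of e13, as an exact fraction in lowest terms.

step 1: -4/3 + 2*e1 + 89/40*e3 + 24*e12 + 83/80*e13 + 31/20*e23 + 137/12*e123
step 2: 24*e12 + 83/80*e13 + 31/20*e23
Answer: 83/80


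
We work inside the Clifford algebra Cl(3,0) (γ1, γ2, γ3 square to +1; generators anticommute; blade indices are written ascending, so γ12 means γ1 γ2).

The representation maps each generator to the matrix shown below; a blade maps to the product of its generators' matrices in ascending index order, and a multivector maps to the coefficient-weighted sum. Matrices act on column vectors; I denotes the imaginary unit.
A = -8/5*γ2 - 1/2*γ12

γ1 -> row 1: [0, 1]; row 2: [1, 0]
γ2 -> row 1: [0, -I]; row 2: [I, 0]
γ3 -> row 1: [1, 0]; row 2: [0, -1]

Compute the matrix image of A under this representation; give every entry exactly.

Bivector images (products of the table entries): rho(γ12) = rho(γ1)rho(γ2) = row 1: [I, 0]; row 2: [0, -I].
M = (-8/5)*rho(γ2) + (-1/2)*rho(γ12), summed entrywise:
Answer: row 1: [-I/2, 8*I/5]; row 2: [-8*I/5, I/2]


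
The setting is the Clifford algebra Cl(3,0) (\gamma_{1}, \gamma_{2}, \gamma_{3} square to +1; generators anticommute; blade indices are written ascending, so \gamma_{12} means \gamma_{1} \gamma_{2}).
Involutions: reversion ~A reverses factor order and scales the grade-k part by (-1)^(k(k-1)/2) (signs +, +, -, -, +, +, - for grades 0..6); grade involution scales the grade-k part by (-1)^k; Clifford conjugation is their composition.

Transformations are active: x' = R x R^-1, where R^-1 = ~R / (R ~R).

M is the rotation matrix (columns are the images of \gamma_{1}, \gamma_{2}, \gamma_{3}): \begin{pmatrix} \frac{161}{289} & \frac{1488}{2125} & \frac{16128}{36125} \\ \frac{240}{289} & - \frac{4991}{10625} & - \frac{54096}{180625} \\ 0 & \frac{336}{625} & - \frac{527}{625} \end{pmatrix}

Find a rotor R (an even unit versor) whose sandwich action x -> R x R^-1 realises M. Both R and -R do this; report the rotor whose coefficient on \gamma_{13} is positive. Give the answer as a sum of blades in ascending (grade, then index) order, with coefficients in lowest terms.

Method: write R = a + b12*\gamma_{12} + b13*\gamma_{13} + b23*\gamma_{23} with a^2 + b12^2 + b13^2 + b23^2 = 1 (so R^-1 = ~R). Expanding the columns R e_j ~R gives tr M = 4a^2 - 1 and, from the antisymmetric part, M21 - M12 = -4a*b12, M13 - M31 = 4a*b13, M32 - M23 = -4a*b23.
Here tr M = -\frac{5461}{7225}, so a^2 = (1 + tr M)/4 = \frac{441}{7225} and a = ±\frac{21}{85}. Taking a = \frac{21}{85}: M21 - M12 = \frac{4704}{36125}, M13 - M31 = \frac{16128}{36125}, M32 - M23 = \frac{6048}{7225}, giving b12 = -\frac{56}{425}, b13 = \frac{192}{425}, b23 = -\frac{72}{85}, i.e. R = \frac{21}{85} - \frac{56}{425} \gamma_{12} + \frac{192}{425} \gamma_{13} - \frac{72}{85} \gamma_{23}.
Its \gamma_{13} coefficient is already positive.
Answer: \frac{21}{85} - \frac{56}{425} \gamma_{12} + \frac{192}{425} \gamma_{13} - \frac{72}{85} \gamma_{23}. Why the constraint matters: R and -R act identically through the sandwich — M has trace -\frac{5461}{7225} either way — so only the sign condition on \gamma_{13} picks one of the two preimages.


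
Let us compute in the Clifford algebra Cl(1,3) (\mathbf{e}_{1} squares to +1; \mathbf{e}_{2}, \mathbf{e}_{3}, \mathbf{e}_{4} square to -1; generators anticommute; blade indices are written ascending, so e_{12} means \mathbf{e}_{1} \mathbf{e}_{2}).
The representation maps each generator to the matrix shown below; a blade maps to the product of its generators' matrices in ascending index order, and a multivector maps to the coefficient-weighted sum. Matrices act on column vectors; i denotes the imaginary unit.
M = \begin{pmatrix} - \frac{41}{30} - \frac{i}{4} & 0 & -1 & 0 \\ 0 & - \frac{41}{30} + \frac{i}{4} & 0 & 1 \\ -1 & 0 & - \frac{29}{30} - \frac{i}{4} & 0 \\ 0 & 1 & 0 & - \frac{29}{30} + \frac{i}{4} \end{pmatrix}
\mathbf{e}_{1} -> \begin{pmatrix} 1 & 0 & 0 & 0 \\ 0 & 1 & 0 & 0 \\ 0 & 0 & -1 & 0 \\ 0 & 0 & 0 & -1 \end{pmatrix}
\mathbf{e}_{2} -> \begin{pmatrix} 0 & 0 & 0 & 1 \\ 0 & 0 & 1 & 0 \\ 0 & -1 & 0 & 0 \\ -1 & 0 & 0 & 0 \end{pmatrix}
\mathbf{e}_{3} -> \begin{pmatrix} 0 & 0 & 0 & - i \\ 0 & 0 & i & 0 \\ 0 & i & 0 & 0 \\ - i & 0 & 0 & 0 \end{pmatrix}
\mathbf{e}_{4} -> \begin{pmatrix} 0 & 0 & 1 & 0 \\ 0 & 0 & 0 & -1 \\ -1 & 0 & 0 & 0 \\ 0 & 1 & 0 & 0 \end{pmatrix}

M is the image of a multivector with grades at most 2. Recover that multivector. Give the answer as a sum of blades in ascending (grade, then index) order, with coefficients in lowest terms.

Method: the blade images are trace-orthogonal — tr(rho(e_A) rho(e_B)^-1) = 4 if A = B and 0 otherwise — and rho(e_A)^-1 = (e_A)^2 * rho(e_A) with (e_A)^2 = +1 or -1, so the coefficient of e_A in the preimage is (e_A)^2 * tr(M rho(e_A))/4.
Nonzero projections over blades of grade <= 2: 1: (1)^2 = +1, tr(M 1) = - \frac{14}{3}, coefficient -\frac{7}{6}; e_{1}: (e_{1})^2 = +1, tr(M rho(e_{1})) = - \frac{4}{5}, coefficient -\frac{1}{5}; e_{14}: (e_{14})^2 = +1, tr(M rho(e_{14})) = -4, coefficient -1; e_{23}: (e_{23})^2 = -1, tr(M rho(e_{23})) = -1, coefficient \frac{1}{4}. Every other blade of grade <= 2 projects to 0.
Answer: -\frac{7}{6} - \frac{1}{5} e_{1} - e_{14} + \frac{1}{4} e_{23}


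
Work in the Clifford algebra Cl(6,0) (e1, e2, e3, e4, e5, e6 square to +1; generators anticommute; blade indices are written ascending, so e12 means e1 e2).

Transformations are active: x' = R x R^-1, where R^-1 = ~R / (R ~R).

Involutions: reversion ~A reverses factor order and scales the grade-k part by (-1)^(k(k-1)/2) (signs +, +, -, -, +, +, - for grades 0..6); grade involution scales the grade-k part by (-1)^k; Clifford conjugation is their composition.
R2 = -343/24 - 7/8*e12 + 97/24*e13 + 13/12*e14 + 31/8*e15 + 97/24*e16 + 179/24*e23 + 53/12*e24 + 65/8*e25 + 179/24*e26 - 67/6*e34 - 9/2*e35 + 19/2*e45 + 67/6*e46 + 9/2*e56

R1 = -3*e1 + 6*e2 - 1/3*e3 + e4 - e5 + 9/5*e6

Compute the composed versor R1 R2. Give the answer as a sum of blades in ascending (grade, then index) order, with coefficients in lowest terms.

Distribute over the terms of R1 (each basis-blade product reordered to ascending indices, repeated generators contracted through their squares):
(-3*e1) R2 = 343/8*e1 + 21/8*e2 - 97/8*e3 - 13/4*e4 - 93/8*e5 - 97/8*e6 - 179/8*e123 - 53/4*e124 - 195/8*e125 - 179/8*e126 + 67/2*e134 + 27/2*e135 - 57/2*e145 - 67/2*e146 - 27/2*e156
(6*e2) R2 = 21/4*e1 - 343/4*e2 + 179/4*e3 + 53/2*e4 + 195/4*e5 + 179/4*e6 - 97/4*e123 - 13/2*e124 - 93/4*e125 - 97/4*e126 - 67*e234 - 27*e235 + 57*e245 + 67*e246 + 27*e256
(-1/3*e3) R2 = 97/72*e1 + 179/72*e2 + 343/72*e3 + 67/18*e4 + 3/2*e5 + 7/24*e123 + 13/36*e134 + 31/24*e135 + 97/72*e136 + 53/36*e234 + 65/24*e235 + 179/72*e236 - 19/6*e345 - 67/18*e346 - 3/2*e356
(e4) R2 = -13/12*e1 - 53/12*e2 + 67/6*e3 - 343/24*e4 + 19/2*e5 + 67/6*e6 - 7/8*e124 + 97/24*e134 - 31/8*e145 - 97/24*e146 + 179/24*e234 - 65/8*e245 - 179/24*e246 + 9/2*e345 + 9/2*e456
(-e5) R2 = 31/8*e1 + 65/8*e2 - 9/2*e3 + 19/2*e4 + 343/24*e5 - 9/2*e6 + 7/8*e125 - 97/24*e135 - 13/12*e145 + 97/24*e156 - 179/24*e235 - 53/12*e245 + 179/24*e256 + 67/6*e345 + 67/6*e456
(9/5*e6) R2 = -291/40*e1 - 537/40*e2 - 201/10*e4 - 81/10*e5 - 1029/40*e6 - 63/40*e126 + 291/40*e136 + 39/20*e146 + 279/40*e156 + 537/40*e236 + 159/20*e246 + 117/8*e256 - 201/10*e346 - 81/10*e356 + 171/10*e456
Summing the partial products and collecting blades:
Answer: 4049/90*e1 - 4066/45*e2 + 793/18*e3 + 749/360*e4 + 3259/60*e5 + 407/30*e6 - 139/3*e123 - 165/8*e124 - 187/4*e125 - 241/5*e126 + 2729/72*e134 + 43/4*e135 + 388/45*e136 - 803/24*e145 - 4271/120*e146 - 149/60*e156 - 4181/72*e234 - 127/4*e235 + 716/45*e236 + 1067/24*e245 + 8099/120*e246 + 589/12*e256 + 25/2*e345 - 1072/45*e346 - 48/5*e356 + 983/30*e456


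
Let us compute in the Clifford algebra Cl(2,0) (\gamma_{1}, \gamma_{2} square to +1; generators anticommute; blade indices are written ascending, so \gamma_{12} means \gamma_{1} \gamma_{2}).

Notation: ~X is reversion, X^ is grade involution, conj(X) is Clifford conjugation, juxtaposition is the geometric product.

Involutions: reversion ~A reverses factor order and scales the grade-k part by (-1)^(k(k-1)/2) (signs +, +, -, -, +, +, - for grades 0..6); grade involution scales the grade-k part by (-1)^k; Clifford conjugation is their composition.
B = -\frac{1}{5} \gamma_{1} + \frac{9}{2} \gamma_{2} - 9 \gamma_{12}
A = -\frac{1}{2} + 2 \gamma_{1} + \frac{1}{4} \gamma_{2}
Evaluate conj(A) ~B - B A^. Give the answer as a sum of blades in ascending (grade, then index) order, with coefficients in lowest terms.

first term: -\frac{29}{40} + \frac{47}{20} \gamma_{1} - \frac{81}{4} \gamma_{2} - \frac{271}{20} \gamma_{12}
second term: -\frac{29}{40} + \frac{47}{20} \gamma_{1} - \frac{81}{4} \gamma_{2} + \frac{271}{20} \gamma_{12}
Answer: -\frac{271}{10} \gamma_{12}


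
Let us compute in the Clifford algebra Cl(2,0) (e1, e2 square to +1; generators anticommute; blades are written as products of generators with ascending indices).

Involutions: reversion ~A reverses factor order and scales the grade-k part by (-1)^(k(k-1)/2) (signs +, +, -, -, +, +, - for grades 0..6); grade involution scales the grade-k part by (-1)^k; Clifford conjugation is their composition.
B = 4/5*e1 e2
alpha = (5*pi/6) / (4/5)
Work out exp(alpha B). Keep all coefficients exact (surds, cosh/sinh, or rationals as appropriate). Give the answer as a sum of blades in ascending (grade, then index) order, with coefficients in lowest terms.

B^2 = (4/5)^2*(e1 e2)^2 = 16/25*(-1) = -16/25 (a basis 2-blade squares to minus the product of its generators' squares).
B^2 = -16/25 — the negative square puts this in the circular regime; l = 4/5, alpha*l = 5*pi/6, so exp(alpha B) = cos(5*pi/6) + (sin(5*pi/6)/(4/5))*B = -sqrt(3)/2 + (5/8)*B.
Answer: -sqrt(3)/2 + 1/2*e1 e2


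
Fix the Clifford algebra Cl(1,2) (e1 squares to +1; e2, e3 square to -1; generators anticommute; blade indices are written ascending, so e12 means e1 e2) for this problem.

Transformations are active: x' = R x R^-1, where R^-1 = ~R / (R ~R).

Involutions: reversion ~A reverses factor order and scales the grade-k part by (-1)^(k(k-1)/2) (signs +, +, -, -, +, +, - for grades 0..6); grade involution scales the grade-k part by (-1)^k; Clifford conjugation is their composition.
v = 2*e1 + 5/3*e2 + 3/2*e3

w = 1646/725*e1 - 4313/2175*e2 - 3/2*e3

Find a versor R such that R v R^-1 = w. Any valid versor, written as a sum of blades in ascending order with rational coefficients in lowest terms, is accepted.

Key observation: q(v) = q(w) = -37/36 (sandwiches preserve the norm), so R = v + w = 3096/725*e1 - 688/2175*e2 works whenever it is invertible — the component of v along it is kept and (v - w)/2 reverses, sending v to w.
Answer: 3096/725*e1 - 688/2175*e2


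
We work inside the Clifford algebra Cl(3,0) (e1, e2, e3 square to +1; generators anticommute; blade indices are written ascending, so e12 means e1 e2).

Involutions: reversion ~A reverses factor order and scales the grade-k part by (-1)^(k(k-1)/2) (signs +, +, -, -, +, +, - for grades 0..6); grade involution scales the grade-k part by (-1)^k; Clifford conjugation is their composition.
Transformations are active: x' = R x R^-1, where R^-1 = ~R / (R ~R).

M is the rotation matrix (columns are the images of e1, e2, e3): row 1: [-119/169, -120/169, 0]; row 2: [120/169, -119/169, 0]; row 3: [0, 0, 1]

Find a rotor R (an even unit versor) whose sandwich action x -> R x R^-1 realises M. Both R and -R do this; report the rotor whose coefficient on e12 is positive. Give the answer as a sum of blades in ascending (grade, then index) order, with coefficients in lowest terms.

Method: write R = a + b12*e12 + b13*e13 + b23*e23 with a^2 + b12^2 + b13^2 + b23^2 = 1 (so R^-1 = ~R). Expanding the columns R e_j ~R gives tr M = 4a^2 - 1 and, from the antisymmetric part, M21 - M12 = -4a*b12, M13 - M31 = 4a*b13, M32 - M23 = -4a*b23.
Here tr M = -69/169, so a^2 = (1 + tr M)/4 = 25/169 and a = ±5/13. Taking a = 5/13: M21 - M12 = 240/169, M13 - M31 = 0, M32 - M23 = 0, giving b12 = -12/13, b13 = 0, b23 = 0, i.e. R = 5/13 - 12/13*e12.
Its e12 coefficient is negative, so report the other preimage -R.
Answer: -5/13 + 12/13*e12. Uniqueness: Spin(3) -> SO(3) maps R and -R to the same rotation of trace -69/169; fixing the sign of the e12 coefficient removes the ambiguity.


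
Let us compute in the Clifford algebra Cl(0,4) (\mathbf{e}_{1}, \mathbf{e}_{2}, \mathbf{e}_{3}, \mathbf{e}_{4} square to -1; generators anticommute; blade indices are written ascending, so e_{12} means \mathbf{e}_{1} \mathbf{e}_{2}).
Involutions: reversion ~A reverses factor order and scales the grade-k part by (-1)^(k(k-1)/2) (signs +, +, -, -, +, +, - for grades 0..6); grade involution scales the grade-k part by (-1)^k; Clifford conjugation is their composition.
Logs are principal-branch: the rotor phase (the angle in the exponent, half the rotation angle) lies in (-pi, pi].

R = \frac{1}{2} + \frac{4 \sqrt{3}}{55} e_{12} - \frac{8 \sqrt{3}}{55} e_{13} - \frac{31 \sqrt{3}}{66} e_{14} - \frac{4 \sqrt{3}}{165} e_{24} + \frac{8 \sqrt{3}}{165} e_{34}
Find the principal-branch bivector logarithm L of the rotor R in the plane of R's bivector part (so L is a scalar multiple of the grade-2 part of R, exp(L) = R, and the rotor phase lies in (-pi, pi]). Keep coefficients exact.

The scalar part of R is \frac{1}{2}, so the principal-branch rotor phase is pinned; divide the bivector part by its sine to get the unit plane — L is the phase times that plane.
Concretely: cos(phase) = \frac{1}{2} gives phase = ±\frac{\pi}{3}, and since phase/sin(phase) is even the sign is immaterial: L = (phase/sin(phase)) * <R>_2 = (\frac{2 \sqrt{3} \pi}{9}) * <R>_2.
Answer: \frac{8 \pi}{165} e_{12} - \frac{16 \pi}{165} e_{13} - \frac{31 \pi}{99} e_{14} - \frac{8 \pi}{495} e_{24} + \frac{16 \pi}{495} e_{34}


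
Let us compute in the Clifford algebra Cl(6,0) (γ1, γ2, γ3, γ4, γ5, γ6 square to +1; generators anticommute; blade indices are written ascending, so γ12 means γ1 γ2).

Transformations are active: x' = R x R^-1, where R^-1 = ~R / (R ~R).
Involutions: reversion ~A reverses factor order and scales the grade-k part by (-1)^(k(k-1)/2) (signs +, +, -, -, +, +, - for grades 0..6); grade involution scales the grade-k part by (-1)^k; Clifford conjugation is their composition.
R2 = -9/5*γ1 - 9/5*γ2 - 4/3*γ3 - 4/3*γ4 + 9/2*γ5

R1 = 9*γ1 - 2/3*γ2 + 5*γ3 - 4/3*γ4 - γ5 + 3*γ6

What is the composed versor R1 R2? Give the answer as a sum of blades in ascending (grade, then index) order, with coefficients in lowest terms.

Distribute over the terms of R2 (each basis-blade product reordered to ascending indices, repeated generators contracted through their squares):
R1 (-9/5*γ1) = -81/5 - 6/5*γ12 + 9*γ13 - 12/5*γ14 - 9/5*γ15 + 27/5*γ16
R1 (-9/5*γ2) = 6/5 - 81/5*γ12 + 9*γ23 - 12/5*γ24 - 9/5*γ25 + 27/5*γ26
R1 (-4/3*γ3) = -20/3 - 12*γ13 + 8/9*γ23 - 16/9*γ34 - 4/3*γ35 + 4*γ36
R1 (-4/3*γ4) = 16/9 - 12*γ14 + 8/9*γ24 - 20/3*γ34 - 4/3*γ45 + 4*γ46
R1 (9/2*γ5) = -9/2 + 81/2*γ15 - 3*γ25 + 45/2*γ35 - 6*γ45 - 27/2*γ56
Summing the partial products and collecting blades:
Answer: -439/18 - 87/5*γ12 - 3*γ13 - 72/5*γ14 + 387/10*γ15 + 27/5*γ16 + 89/9*γ23 - 68/45*γ24 - 24/5*γ25 + 27/5*γ26 - 76/9*γ34 + 127/6*γ35 + 4*γ36 - 22/3*γ45 + 4*γ46 - 27/2*γ56


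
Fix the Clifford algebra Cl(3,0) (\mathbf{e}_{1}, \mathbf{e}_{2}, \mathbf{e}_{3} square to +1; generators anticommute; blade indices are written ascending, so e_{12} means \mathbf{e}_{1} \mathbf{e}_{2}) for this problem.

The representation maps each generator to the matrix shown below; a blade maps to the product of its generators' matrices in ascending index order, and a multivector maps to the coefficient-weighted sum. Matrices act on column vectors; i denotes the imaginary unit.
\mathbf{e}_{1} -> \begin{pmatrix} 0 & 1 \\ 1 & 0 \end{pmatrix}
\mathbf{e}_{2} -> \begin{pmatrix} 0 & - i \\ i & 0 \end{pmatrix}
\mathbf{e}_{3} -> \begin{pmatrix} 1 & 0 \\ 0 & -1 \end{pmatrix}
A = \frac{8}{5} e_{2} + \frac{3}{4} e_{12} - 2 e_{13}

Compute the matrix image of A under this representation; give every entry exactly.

Bivector images (products of the table entries): rho(e_{12}) = rho(\mathbf{e}_{1})rho(\mathbf{e}_{2}) = \begin{pmatrix} i & 0 \\ 0 & - i \end{pmatrix}; rho(e_{13}) = rho(\mathbf{e}_{1})rho(\mathbf{e}_{3}) = \begin{pmatrix} 0 & -1 \\ 1 & 0 \end{pmatrix}.
M = (\frac{8}{5})*rho(e_{2}) + (\frac{3}{4})*rho(e_{12}) + (-2)*rho(e_{13}), summed entrywise:
Answer: \begin{pmatrix} \frac{3 i}{4} & 2 - \frac{8 i}{5} \\ -2 + \frac{8 i}{5} & - \frac{3 i}{4} \end{pmatrix}


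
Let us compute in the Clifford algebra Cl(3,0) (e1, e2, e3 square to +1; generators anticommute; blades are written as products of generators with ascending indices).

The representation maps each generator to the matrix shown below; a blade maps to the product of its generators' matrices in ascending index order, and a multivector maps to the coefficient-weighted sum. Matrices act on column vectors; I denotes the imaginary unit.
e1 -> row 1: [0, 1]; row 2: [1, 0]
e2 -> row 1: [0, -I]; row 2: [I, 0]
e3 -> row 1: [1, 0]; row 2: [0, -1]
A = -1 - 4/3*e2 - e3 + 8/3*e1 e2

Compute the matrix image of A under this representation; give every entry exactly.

Bivector images (products of the table entries): rho(e1 e2) = rho(e1)rho(e2) = row 1: [I, 0]; row 2: [0, -I].
M = (-1)*1 + (-4/3)*rho(e2) + (-1)*rho(e3) + (8/3)*rho(e1 e2), summed entrywise (1 is the identity matrix):
Answer: row 1: [-2 + 8*I/3, 4*I/3]; row 2: [-4*I/3, -8*I/3]


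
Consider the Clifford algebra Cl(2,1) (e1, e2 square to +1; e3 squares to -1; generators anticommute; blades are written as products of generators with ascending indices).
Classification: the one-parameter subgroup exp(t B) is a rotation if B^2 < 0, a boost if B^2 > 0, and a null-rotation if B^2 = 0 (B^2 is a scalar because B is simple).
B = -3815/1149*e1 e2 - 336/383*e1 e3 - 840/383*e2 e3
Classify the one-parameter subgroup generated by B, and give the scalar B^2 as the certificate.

B^2 term by term: the squares give (-3815/1149)^2*(e1 e2)^2 + (-336/383)^2*(e1 e3)^2 + (-840/383)^2*(e2 e3)^2 = 14554225/1320201*(-1) + 112896/146689*(+1) + 705600/146689*(+1) = -49/9 (each basis 2-blade squares to minus the product of its generators' squares); cross terms between blades sharing an index anticommute and cancel. So B^2 = -49/9.
Answer: rotation, certificate B^2 = -49/9. The scalar -49/9 is the complete invariant here: its sign names the subgroup type.


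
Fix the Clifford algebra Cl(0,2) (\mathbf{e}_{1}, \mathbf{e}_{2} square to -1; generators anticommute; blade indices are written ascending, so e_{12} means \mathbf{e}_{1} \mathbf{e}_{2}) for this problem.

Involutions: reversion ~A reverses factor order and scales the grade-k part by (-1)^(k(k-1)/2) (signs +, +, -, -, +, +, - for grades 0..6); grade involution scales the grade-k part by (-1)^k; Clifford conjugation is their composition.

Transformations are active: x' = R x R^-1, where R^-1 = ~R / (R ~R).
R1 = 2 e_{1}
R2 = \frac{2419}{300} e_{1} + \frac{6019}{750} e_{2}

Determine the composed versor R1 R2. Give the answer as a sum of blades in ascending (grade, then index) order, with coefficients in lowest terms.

Distribute over the terms of R1 (each basis-blade product reordered to ascending indices, repeated generators contracted through their squares):
(2 e_{1}) R2 = -\frac{2419}{150} + \frac{6019}{375} e_{12}
Answer: -\frac{2419}{150} + \frac{6019}{375} e_{12}


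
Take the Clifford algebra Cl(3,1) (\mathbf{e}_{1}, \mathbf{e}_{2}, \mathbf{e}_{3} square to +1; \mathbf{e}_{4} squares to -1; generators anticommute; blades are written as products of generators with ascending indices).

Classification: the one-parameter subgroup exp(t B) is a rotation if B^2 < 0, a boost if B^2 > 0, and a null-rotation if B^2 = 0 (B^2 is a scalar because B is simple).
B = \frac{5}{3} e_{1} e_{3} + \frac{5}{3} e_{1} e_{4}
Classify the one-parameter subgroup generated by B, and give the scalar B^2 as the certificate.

B^2 term by term: the squares give (\frac{5}{3})^2*(e_{1} e_{3})^2 + (\frac{5}{3})^2*(e_{1} e_{4})^2 = \frac{25}{9}*(-1) + \frac{25}{9}*(+1) = 0 (each basis 2-blade squares to minus the product of its generators' squares); cross terms between blades sharing an index anticommute and cancel. So B^2 = 0.
Answer: null-rotation, certificate B^2 = 0. No conjugation can change B^2 = 0; the sign gives the class.


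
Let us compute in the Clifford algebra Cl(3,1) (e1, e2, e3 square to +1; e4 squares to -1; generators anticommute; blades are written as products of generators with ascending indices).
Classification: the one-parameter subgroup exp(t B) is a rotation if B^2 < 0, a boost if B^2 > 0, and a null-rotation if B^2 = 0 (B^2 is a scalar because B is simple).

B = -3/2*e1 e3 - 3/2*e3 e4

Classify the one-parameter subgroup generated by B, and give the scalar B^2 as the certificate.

B^2 term by term: the squares give (-3/2)^2*(e1 e3)^2 + (-3/2)^2*(e3 e4)^2 = 9/4*(-1) + 9/4*(+1) = 0 (each basis 2-blade squares to minus the product of its generators' squares); cross terms between blades sharing an index anticommute and cancel. So B^2 = 0.
Answer: null-rotation, certificate B^2 = 0. Key observation: B^2 = 0 is a conjugation invariant, so its sign decides the class regardless of the surface form of B.


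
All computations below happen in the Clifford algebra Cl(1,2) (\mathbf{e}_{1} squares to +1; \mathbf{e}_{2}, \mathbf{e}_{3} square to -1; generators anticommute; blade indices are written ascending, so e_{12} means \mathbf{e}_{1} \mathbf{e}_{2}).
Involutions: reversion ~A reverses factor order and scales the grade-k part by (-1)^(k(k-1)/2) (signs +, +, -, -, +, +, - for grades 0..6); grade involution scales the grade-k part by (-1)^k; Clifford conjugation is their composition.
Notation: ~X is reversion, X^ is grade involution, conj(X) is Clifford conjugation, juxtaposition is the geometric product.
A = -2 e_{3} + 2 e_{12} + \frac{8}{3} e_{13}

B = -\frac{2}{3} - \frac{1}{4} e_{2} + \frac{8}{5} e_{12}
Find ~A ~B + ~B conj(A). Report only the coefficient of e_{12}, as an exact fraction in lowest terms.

first term: \frac{16}{5} - \frac{1}{2} e_{1} + \frac{4}{3} e_{3} + \frac{4}{3} e_{12} + \frac{16}{9} e_{13} + \frac{113}{30} e_{23} + \frac{38}{15} e_{123}
second term: \frac{16}{5} + \frac{1}{2} e_{1} - \frac{4}{3} e_{3} + \frac{4}{3} e_{12} + \frac{16}{9} e_{13} - \frac{143}{30} e_{23} - \frac{58}{15} e_{123}
Answer: \frac{8}{3}


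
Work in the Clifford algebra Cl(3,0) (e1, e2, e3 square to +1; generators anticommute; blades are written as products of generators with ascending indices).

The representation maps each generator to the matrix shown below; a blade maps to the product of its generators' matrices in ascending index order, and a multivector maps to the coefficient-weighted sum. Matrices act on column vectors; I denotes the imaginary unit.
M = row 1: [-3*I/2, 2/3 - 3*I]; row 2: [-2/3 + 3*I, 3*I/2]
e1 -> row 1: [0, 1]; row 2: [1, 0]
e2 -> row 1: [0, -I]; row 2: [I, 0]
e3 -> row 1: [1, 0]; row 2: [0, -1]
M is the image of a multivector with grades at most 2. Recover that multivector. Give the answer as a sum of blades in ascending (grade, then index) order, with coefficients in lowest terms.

Method: 1, rho(e1), rho(e2), rho(e3) form a trace-orthogonal basis of the 2x2 complex matrices (tr(X Y) = 2 if X = Y, else 0), so M = m0*1 + m1*rho(e1) + m2*rho(e2) + m3*rho(e3) with m0 = tr(M)/2 = 0, m1 = tr(M rho(e1))/2 = 0, m2 = tr(M rho(e2))/2 = 3 + 2*I/3, m3 = tr(M rho(e3))/2 = -3*I/2.
Multiplying table entries, the bivector images are rho(e1 e2) = I*rho(e3), rho(e1 e3) = -I*rho(e2), rho(e2 e3) = I*rho(e1); with real blade coefficients the real parts of m0..m3 are the coefficients of 1, e1, e2, e3 and the imaginary parts give the bivectors (e2 e3: Im m1, e1 e3: -Im m2, e1 e2: Im m3).
Answer: 3*e2 - 3/2*e1 e2 - 2/3*e1 e3


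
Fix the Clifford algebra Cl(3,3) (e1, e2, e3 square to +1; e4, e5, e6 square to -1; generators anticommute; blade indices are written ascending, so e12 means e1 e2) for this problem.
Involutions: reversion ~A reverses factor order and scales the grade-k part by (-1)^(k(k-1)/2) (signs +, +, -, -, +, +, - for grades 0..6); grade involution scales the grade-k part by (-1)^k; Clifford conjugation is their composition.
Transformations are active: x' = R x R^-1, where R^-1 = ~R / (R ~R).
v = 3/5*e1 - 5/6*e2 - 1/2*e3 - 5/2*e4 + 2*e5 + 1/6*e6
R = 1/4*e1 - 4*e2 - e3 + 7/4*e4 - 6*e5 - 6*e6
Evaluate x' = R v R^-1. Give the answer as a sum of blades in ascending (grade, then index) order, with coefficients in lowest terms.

~R = 1/4*e1 - 4*e2 - e3 + 7/4*e4 - 6*e5 - 6*e6, and R ~R = -58, so R^-1 = ~R / (-58).
R v = 2563/120 + 263/120*e12 + 19/40*e13 - 67/40*e14 + 41/10*e15 + 437/120*e16 + 7/6*e23 + 275/24*e24 - 13*e25 - 17/3*e26 + 27/8*e34 - 5*e35 - 19/6*e36 - 23/2*e45 - 353/24*e46 + 11*e56
Answer: -2183/2784*e1 + 548/145*e2 + 4303/3480*e3 + 16859/13920*e4 + 1403/580*e5 + 7399/1740*e6


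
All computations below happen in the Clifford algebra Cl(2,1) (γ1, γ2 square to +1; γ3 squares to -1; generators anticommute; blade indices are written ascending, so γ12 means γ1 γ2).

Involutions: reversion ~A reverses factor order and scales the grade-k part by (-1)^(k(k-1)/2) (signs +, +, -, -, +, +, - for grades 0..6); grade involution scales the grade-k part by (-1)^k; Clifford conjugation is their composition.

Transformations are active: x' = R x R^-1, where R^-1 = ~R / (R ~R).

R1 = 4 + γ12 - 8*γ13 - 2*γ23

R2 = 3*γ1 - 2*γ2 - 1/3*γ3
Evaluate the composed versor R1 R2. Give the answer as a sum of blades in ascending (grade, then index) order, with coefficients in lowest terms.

Distribute over the terms of R2 (each basis-blade product reordered to ascending indices, repeated generators contracted through their squares):
R1 (3*γ1) = 12*γ1 - 3*γ2 + 24*γ3 - 6*γ123
R1 (-2*γ2) = -2*γ1 - 8*γ2 - 4*γ3 - 16*γ123
R1 (-1/3*γ3) = -8/3*γ1 - 2/3*γ2 - 4/3*γ3 - 1/3*γ123
Summing the partial products and collecting blades:
Answer: 22/3*γ1 - 35/3*γ2 + 56/3*γ3 - 67/3*γ123


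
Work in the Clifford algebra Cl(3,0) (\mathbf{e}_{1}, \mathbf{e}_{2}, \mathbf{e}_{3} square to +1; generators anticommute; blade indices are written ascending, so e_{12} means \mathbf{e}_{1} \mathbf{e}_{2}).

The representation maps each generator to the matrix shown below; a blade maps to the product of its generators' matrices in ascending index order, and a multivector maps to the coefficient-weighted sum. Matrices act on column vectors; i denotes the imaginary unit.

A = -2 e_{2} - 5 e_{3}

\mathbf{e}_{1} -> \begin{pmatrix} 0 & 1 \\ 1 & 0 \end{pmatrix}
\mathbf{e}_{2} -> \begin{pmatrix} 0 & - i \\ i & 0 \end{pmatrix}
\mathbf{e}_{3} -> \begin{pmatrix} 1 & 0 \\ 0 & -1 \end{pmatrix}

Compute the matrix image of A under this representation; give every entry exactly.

M = (-2)*rho(e_{2}) + (-5)*rho(e_{3}), summed entrywise:
Answer: \begin{pmatrix} -5 & 2 i \\ - 2 i & 5 \end{pmatrix}


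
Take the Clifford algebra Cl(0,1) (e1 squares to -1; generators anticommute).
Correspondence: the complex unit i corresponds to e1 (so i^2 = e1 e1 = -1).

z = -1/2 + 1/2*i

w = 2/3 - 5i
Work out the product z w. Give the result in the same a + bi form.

In blades: z = -1/2 + 1/2*e1, w = 2/3 - 5*e1.
Distribute z over w term by term (generator squares from the signature, products reordered to ascending indices): (-1/2)*w = -1/3 + 5/2*e1; (1/2*e1)*w = 5/2 + 1/3*e1.
Sum: 13/6 + 17/6*e1; translating back through the correspondence:
Answer: 13/6 + 17/6*i


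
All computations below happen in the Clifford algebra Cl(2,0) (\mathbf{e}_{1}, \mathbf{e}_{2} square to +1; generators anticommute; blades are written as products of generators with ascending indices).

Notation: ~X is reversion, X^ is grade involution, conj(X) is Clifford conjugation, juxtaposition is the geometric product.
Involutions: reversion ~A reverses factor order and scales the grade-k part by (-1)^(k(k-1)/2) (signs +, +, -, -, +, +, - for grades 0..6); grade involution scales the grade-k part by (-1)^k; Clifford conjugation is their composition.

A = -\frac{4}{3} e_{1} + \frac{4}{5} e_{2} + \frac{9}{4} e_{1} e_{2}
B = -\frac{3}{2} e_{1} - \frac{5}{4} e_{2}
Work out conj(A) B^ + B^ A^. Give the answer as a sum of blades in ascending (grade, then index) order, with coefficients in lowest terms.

first term: 1 - \frac{45}{16} e_{1} + \frac{27}{8} e_{2} + \frac{43}{15} e_{1} e_{2}
second term: 1 - \frac{45}{16} e_{1} + \frac{27}{8} e_{2} - \frac{43}{15} e_{1} e_{2}
Answer: 2 - \frac{45}{8} e_{1} + \frac{27}{4} e_{2}


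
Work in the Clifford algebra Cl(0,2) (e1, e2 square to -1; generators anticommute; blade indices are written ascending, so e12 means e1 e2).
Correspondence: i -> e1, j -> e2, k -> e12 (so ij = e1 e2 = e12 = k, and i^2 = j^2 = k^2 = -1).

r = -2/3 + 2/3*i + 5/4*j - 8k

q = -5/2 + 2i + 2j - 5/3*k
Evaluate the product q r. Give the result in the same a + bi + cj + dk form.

In blades: q = -5/2 + 2*e1 + 2*e2 - 5/3*e12, r = -2/3 + 2/3*e1 + 5/4*e2 - 8*e12.
Distribute q over r term by term (generator squares from the signature, products reordered to ascending indices): (-5/2)*r = 5/3 - 5/3*e1 - 25/8*e2 + 20*e12; (2*e1)*r = -4/3 - 4/3*e1 + 16*e2 + 5/2*e12; (2*e2)*r = -5/2 - 16*e1 - 4/3*e2 - 4/3*e12; (-5/3*e12)*r = -40/3 + 25/12*e1 - 10/9*e2 + 10/9*e12.
Sum: -31/2 - 203/12*e1 + 751/72*e2 + 401/18*e12; translating back through the correspondence:
Answer: -31/2 - 203/12*i + 751/72*j + 401/18*k


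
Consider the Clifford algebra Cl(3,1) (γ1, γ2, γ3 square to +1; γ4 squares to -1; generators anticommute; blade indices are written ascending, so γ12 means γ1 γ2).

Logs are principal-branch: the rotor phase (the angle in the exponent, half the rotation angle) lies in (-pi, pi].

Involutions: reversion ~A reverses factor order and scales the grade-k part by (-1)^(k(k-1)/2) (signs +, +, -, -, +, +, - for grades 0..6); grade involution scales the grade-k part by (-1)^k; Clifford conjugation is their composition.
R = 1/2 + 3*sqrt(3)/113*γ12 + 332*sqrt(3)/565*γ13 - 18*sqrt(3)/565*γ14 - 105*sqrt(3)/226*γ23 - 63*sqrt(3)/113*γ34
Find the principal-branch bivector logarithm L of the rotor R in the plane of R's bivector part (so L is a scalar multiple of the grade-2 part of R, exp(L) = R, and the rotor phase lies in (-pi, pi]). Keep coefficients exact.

The scalar part of R is 1/2, which fixes the principal-branch rotor phase; the unit plane is then the bivector part divided by the sine of that phase, and L is that plane scaled by the phase.
Concretely: cos(phase) = 1/2 gives phase = ±pi/3, and since phase/sin(phase) is even the sign is immaterial: L = (phase/sin(phase)) * <R>_2 = (2*sqrt(3)*pi/9) * <R>_2.
Answer: 2*pi/113*γ12 + 664*pi/1695*γ13 - 12*pi/565*γ14 - 35*pi/113*γ23 - 42*pi/113*γ34


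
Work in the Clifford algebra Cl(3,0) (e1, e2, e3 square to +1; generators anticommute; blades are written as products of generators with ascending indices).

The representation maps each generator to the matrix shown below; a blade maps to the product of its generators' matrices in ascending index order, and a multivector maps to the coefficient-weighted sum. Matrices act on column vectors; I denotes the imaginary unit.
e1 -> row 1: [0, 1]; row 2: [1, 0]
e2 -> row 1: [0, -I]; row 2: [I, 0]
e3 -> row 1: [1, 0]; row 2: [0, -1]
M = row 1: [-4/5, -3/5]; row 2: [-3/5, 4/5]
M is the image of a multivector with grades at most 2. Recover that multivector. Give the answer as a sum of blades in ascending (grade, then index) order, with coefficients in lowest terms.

Method: 1, rho(e1), rho(e2), rho(e3) form a trace-orthogonal basis of the 2x2 complex matrices (tr(X Y) = 2 if X = Y, else 0), so M = m0*1 + m1*rho(e1) + m2*rho(e2) + m3*rho(e3) with m0 = tr(M)/2 = 0, m1 = tr(M rho(e1))/2 = -3/5, m2 = tr(M rho(e2))/2 = 0, m3 = tr(M rho(e3))/2 = -4/5.
Multiplying table entries, the bivector images are rho(e1 e2) = I*rho(e3), rho(e1 e3) = -I*rho(e2), rho(e2 e3) = I*rho(e1); with real blade coefficients the real parts of m0..m3 are the coefficients of 1, e1, e2, e3 and the imaginary parts give the bivectors (e2 e3: Im m1, e1 e3: -Im m2, e1 e2: Im m3).
Answer: -3/5*e1 - 4/5*e3


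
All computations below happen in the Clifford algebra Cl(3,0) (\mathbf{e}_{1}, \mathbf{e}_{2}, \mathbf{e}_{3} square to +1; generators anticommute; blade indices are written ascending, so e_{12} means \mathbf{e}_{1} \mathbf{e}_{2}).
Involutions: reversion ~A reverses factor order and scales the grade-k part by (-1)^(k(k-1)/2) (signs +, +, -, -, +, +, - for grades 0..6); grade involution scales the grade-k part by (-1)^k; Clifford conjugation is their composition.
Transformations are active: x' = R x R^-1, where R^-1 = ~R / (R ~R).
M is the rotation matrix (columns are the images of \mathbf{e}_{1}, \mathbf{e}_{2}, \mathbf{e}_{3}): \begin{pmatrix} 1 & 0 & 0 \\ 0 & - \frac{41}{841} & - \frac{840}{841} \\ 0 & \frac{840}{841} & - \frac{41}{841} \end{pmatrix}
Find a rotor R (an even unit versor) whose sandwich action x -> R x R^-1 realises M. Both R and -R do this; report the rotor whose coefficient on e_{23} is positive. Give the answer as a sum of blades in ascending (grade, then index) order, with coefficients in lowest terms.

Method: write R = a + b12*e_{12} + b13*e_{13} + b23*e_{23} with a^2 + b12^2 + b13^2 + b23^2 = 1 (so R^-1 = ~R). Expanding the columns R e_j ~R gives tr M = 4a^2 - 1 and, from the antisymmetric part, M21 - M12 = -4a*b12, M13 - M31 = 4a*b13, M32 - M23 = -4a*b23.
Here tr M = \frac{759}{841}, so a^2 = (1 + tr M)/4 = \frac{400}{841} and a = ±\frac{20}{29}. Taking a = \frac{20}{29}: M21 - M12 = 0, M13 - M31 = 0, M32 - M23 = \frac{1680}{841}, giving b12 = 0, b13 = 0, b23 = -\frac{21}{29}, i.e. R = \frac{20}{29} - \frac{21}{29} e_{23}.
Its e_{23} coefficient is negative, so report the other preimage -R.
Answer: -\frac{20}{29} + \frac{21}{29} e_{23}. Note: both R and -R realise this M (trace \frac{759}{841}); the covering map identifies them, and the e_{23}-coefficient sign is the tie-breaker.


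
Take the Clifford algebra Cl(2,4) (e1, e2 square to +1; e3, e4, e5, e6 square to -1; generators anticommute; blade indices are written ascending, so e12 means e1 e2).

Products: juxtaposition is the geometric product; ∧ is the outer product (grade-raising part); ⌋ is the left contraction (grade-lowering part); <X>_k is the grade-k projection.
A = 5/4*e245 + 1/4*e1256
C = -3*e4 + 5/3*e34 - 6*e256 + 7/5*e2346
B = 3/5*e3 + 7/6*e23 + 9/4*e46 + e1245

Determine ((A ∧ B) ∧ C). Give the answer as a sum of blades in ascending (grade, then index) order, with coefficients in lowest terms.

step 1: 3/4*e2345 + 3/20*e12356
step 2: -9/20*e123456
Answer: -9/20*e123456


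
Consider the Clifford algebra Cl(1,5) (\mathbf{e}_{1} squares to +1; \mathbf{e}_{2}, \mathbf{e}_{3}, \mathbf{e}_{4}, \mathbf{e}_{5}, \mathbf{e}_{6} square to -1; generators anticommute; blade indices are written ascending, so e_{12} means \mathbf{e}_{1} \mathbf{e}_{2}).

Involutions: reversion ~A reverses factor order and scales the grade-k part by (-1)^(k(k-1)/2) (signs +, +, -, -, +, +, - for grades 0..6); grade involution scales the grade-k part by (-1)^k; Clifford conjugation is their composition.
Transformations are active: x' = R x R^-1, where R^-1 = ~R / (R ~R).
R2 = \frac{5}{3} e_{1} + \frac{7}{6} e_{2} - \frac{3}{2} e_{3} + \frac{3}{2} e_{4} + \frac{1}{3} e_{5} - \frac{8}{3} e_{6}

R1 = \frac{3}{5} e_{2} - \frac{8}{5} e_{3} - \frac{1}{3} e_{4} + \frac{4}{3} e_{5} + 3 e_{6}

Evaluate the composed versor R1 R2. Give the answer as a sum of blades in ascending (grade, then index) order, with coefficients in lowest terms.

Distribute over the terms of R1 (each basis-blade product reordered to ascending indices, repeated generators contracted through their squares):
(\frac{3}{5} e_{2}) R2 = -\frac{7}{10} - e_{12} - \frac{9}{10} e_{23} + \frac{9}{10} e_{24} + \frac{1}{5} e_{25} - \frac{8}{5} e_{26}
(-\frac{8}{5} e_{3}) R2 = -\frac{12}{5} + \frac{8}{3} e_{13} + \frac{28}{15} e_{23} - \frac{12}{5} e_{34} - \frac{8}{15} e_{35} + \frac{64}{15} e_{36}
(-\frac{1}{3} e_{4}) R2 = \frac{1}{2} + \frac{5}{9} e_{14} + \frac{7}{18} e_{24} - \frac{1}{2} e_{34} - \frac{1}{9} e_{45} + \frac{8}{9} e_{46}
(\frac{4}{3} e_{5}) R2 = -\frac{4}{9} - \frac{20}{9} e_{15} - \frac{14}{9} e_{25} + 2 e_{35} - 2 e_{45} - \frac{32}{9} e_{56}
(3 e_{6}) R2 = 8 - 5 e_{16} - \frac{7}{2} e_{26} + \frac{9}{2} e_{36} - \frac{9}{2} e_{46} - e_{56}
Summing the partial products and collecting blades:
Answer: \frac{223}{45} - e_{12} + \frac{8}{3} e_{13} + \frac{5}{9} e_{14} - \frac{20}{9} e_{15} - 5 e_{16} + \frac{29}{30} e_{23} + \frac{58}{45} e_{24} - \frac{61}{45} e_{25} - \frac{51}{10} e_{26} - \frac{29}{10} e_{34} + \frac{22}{15} e_{35} + \frac{263}{30} e_{36} - \frac{19}{9} e_{45} - \frac{65}{18} e_{46} - \frac{41}{9} e_{56}


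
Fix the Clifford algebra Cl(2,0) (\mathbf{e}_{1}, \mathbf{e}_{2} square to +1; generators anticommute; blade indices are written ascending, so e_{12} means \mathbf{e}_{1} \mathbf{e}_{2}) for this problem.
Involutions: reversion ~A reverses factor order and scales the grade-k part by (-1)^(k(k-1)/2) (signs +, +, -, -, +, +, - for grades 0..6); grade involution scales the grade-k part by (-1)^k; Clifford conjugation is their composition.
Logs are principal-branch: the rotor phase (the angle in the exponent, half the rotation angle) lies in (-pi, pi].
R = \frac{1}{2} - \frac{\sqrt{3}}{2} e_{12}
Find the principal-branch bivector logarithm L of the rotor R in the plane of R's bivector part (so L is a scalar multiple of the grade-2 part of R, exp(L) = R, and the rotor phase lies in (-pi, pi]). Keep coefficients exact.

The scalar part of R is \frac{1}{2}, and that scalar determines the rotor phase on the principal branch; recovering the unit plane as bivector-part over sine of the phase gives L = phase * plane.
Concretely: cos(phase) = \frac{1}{2} gives phase = ±\frac{\pi}{3}, and since phase/sin(phase) is even the sign is immaterial: L = (phase/sin(phase)) * <R>_2 = (\frac{2 \sqrt{3} \pi}{9}) * <R>_2.
Answer: - \frac{\pi}{3} e_{12}


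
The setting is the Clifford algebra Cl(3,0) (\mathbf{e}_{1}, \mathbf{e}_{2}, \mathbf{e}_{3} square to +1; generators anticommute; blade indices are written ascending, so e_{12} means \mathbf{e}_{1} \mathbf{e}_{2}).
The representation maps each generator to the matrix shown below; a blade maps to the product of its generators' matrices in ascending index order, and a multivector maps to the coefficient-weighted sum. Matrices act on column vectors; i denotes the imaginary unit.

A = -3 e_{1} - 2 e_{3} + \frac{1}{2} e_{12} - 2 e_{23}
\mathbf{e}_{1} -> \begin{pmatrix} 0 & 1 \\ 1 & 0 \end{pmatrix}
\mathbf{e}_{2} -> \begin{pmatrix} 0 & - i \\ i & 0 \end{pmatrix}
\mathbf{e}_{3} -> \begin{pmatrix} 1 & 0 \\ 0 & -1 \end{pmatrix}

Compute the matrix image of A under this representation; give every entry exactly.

Bivector images (products of the table entries): rho(e_{12}) = rho(\mathbf{e}_{1})rho(\mathbf{e}_{2}) = \begin{pmatrix} i & 0 \\ 0 & - i \end{pmatrix}; rho(e_{23}) = rho(\mathbf{e}_{2})rho(\mathbf{e}_{3}) = \begin{pmatrix} 0 & i \\ i & 0 \end{pmatrix}.
M = (-3)*rho(e_{1}) + (-2)*rho(e_{3}) + (\frac{1}{2})*rho(e_{12}) + (-2)*rho(e_{23}), summed entrywise:
Answer: \begin{pmatrix} -2 + \frac{i}{2} & -3 - 2 i \\ -3 - 2 i & 2 - \frac{i}{2} \end{pmatrix}
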